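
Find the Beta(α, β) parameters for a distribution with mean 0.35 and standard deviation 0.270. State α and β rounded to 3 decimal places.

α = 0.742, β = 1.378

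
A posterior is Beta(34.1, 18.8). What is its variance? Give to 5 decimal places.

α+β = 52.9 and αβ = 641.08, so Var = αβ/[(α+β)²(α+β+1)] = 641.08/150834.299 = 0.00425.

0.00425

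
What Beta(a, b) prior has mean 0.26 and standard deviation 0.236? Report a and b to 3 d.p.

First σ² = 0.055696. Setting a = μn, b = (1−μ)n with n = a+b,
μ(1−μ)/(n+1) = 0.055696 ⇒ n+1 = 0.1924/0.055696 = 3.4545 ⇒ n = 2.4545.
Hence a = 0.26×2.4545 = 0.638, b = 0.74×2.4545 = 1.816.

a = 0.638, b = 1.816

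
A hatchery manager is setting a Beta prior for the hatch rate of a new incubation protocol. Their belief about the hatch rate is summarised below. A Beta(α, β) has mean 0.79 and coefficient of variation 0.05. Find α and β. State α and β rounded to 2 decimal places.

α = 83.21, β = 22.12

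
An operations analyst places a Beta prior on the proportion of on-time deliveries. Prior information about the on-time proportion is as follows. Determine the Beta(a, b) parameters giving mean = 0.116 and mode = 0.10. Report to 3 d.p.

Let s = a+b. Mean gives a = μs = 0.116s; mode gives (a−1)/(s−2) = 0.10.
Substituting: 0.116s − 1 = 0.10(s−2) = 0.10s − 0.20, so 0.016s = 0.80 and s = 50.0000.
Then a = 0.116×50.0000 = 5.800 and b = s−a = 44.200.

a = 5.800, b = 44.200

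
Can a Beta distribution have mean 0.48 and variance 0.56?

No

For any Beta, Var(X) < E[X]·(1−E[X]).
Here μ(1−μ) = 0.48×0.52 = 0.2496, and 0.56 ≥ 0.2496.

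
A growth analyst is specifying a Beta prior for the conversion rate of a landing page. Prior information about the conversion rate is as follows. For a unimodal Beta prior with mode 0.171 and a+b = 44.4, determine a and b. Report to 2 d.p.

a = 8.25, b = 36.15

Since the density peak of Beta(a,b) is at (a−1)/(a+b−2),
a = 1 + 0.171(44.4−2) = 8.25 and b = 44.4 − 8.25 = 36.15.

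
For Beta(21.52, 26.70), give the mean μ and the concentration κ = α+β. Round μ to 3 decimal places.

κ = α+β = 21.52+26.70 = 48.22; μ = α/κ = 21.52/48.22 = 0.446.

μ = 0.446, κ = 48.22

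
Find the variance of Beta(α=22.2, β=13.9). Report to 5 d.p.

0.00638

μ = 22.2/36.1 = 0.614958; Var = μ(1−μ)/(α+β+1) = 0.2367846/37.1 = 0.00638.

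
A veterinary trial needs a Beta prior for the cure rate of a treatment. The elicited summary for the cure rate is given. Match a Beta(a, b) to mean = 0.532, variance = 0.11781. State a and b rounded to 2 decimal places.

Let s = a+b. The Beta variance is μ(1−μ)/(s+1).
So s+1 = μ(1−μ)/σ² = (0.532×0.468)/0.11781 = 0.248976/0.11781 = 2.1134, giving s = 1.1134.
Then a = μs = 0.532×1.1134 = 0.59 and b = (1−μ)s = 0.468×1.1134 = 0.52.

a = 0.59, b = 0.52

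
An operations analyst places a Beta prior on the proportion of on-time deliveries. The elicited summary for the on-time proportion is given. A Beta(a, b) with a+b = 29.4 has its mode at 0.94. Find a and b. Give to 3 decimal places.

Since the density peak of Beta(a,b) is at (a−1)/(a+b−2),
a = 1 + 0.94(29.4−2) = 26.756 and b = 29.4 − 26.756 = 2.644.

a = 26.756, b = 2.644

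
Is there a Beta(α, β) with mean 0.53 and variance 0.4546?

No

A Beta with mean μ has variance μ(1−μ)/(α+β+1) < μ(1−μ).
Here μ(1−μ) = 0.53×0.47 = 0.2491, and 0.4546 ≥ 0.2491.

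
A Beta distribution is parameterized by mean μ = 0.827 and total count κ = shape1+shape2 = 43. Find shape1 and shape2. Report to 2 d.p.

Split κ in proportion μ : (1−μ): shape1 = 0.827·43 = 35.56, shape2 = 43 − 35.56 = 7.44.

shape1 = 35.56, shape2 = 7.44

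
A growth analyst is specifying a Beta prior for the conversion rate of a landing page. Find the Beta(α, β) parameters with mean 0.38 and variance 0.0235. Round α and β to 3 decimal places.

Write ν = α+β; then α = μν and Var = μ(1−μ)/(ν+1).
ν = μ(1−μ)/Var − 1 = 0.2356/0.0235 − 1 = 9.0255.
α = 0.38·9.0255 = 3.430, β = 0.62·9.0255 = 5.596.

α = 3.430, β = 5.596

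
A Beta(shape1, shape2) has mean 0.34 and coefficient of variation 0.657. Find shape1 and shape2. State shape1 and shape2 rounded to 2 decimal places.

shape1 = 1.19, shape2 = 2.31

Var = (CV·μ)² = (0.657×0.34)² = 0.049899.
shape1+shape2 = μ(1−μ)/Var − 1 = 0.2244/0.049899 − 1 = 3.4971.
Thus shape1 = 0.34·3.4971 = 1.19 and shape2 = 0.66·3.4971 = 2.31.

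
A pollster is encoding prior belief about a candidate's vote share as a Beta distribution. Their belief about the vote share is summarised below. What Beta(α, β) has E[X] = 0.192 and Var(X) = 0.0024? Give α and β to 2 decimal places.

Write ν = α+β; then α = μν and Var = μ(1−μ)/(ν+1).
ν = μ(1−μ)/Var − 1 = 0.155136/0.0024 − 1 = 63.6400.
α = 0.192·63.6400 = 12.22, β = 0.808·63.6400 = 51.42.

α = 12.22, β = 51.42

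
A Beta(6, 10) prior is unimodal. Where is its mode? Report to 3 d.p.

With α,β > 1, mode = (α−1)/(α+β−2) = 5/14 = 0.357.

0.357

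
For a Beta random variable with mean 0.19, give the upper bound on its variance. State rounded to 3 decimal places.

Var = μ(1−μ)/(α+β+1), which approaches μ(1−μ) as α+β → 0.
So the supremum is μ(1−μ) = 0.19×0.81 = 0.154.

0.154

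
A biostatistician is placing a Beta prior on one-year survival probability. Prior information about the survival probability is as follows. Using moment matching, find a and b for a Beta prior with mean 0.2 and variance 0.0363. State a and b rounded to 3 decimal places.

a = 0.682, b = 2.726

By moment matching, a+b = μ(1−μ)/σ² − 1 = (0.2·0.8)/0.0363 − 1 = 4.4077 − 1 = 3.4077.
Since a/(a+b) = μ, a = 0.2·3.4077 = 0.682 and b = 0.8·3.4077 = 2.726.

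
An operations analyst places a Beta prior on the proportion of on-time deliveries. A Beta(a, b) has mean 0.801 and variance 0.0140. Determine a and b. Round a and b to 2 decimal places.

a = 8.32, b = 2.07

Write ν = a+b; then a = μν and Var = μ(1−μ)/(ν+1).
ν = μ(1−μ)/Var − 1 = 0.159399/0.0140 − 1 = 10.3856.
a = 0.801·10.3856 = 8.32, b = 0.199·10.3856 = 2.07.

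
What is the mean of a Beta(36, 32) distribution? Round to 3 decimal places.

0.529

The Beta mean is α/(α+β) = 36/(36+32) = 0.529.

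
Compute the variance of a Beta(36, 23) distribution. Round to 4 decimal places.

0.0040

Var = αβ/[(α+β)²(α+β+1)] = (36×23)/(59²×60) = 828/208860 = 0.0040.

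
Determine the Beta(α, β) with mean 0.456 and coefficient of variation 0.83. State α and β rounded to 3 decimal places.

Var = (CV·μ)² = (0.83×0.456)² = 0.143247.
α+β = μ(1−μ)/Var − 1 = 0.248064/0.143247 − 1 = 0.7317.
Thus α = 0.456·0.7317 = 0.334 and β = 0.544·0.7317 = 0.398.

α = 0.334, β = 0.398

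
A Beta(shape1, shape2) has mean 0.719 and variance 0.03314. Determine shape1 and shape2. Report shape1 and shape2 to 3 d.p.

shape1 = 3.664, shape2 = 1.432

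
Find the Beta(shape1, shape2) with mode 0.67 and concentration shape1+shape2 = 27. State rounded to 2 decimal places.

For shape1,shape2>1 the mode is (shape1−1)/(shape1+shape2−2), so shape1 = mode·(κ−2)+1 = 0.67×25+1 = 17.75.
And shape2 = (1−mode)·(κ−2)+1 = 0.33×25+1 = 9.25.

shape1 = 17.75, shape2 = 9.25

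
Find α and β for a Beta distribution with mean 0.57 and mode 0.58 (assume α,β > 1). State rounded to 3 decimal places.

α = 9.120, β = 6.880

With s = α+β: μ = α/s and mode = (α−1)/(s−2). Eliminating α = μs,
μs − 1 = m(s−2) ⇒ s(μ−m) = 1−2m ⇒ s = -0.16/-0.01 = 16.0000.
So α = μs = 9.120, β = (1−μ)s = 6.880.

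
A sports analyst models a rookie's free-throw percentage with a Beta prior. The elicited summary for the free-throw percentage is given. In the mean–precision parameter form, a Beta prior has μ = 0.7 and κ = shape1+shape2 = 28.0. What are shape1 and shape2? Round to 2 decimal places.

shape1 = 19.60, shape2 = 8.40

Split κ in proportion μ : (1−μ): shape1 = 0.7·28.0 = 19.60, shape2 = 28.0 − 19.60 = 8.40.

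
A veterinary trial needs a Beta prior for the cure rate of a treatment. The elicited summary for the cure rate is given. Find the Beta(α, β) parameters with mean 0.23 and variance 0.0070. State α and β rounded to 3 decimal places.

Let s = α+β. The Beta variance is μ(1−μ)/(s+1).
So s+1 = μ(1−μ)/σ² = (0.23×0.77)/0.0070 = 0.1771/0.0070 = 25.3000, giving s = 24.3000.
Then α = μs = 0.23×24.3000 = 5.589 and β = (1−μ)s = 0.77×24.3000 = 18.711.

α = 5.589, β = 18.711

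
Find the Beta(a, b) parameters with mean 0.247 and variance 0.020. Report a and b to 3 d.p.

By moment matching, a+b = μ(1−μ)/σ² − 1 = (0.247·0.753)/0.020 − 1 = 9.2995 − 1 = 8.2995.
Since a/(a+b) = μ, a = 0.247·8.2995 = 2.050 and b = 0.753·8.2995 = 6.250.

a = 2.050, b = 6.250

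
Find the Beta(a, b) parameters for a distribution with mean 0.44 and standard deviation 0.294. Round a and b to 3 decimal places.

σ² = 0.294² = 0.086436.
With s = a+b, Var = μ(1−μ)/(s+1), so s+1 = (0.44×0.56)/0.086436 = 2.8507 and s = 1.8507.
a = μs = 0.814, b = (1−μ)s = 1.036.

a = 0.814, b = 1.036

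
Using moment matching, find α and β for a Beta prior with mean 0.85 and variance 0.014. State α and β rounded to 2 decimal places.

α = 6.89, β = 1.22

By moment matching, α+β = μ(1−μ)/σ² − 1 = (0.85·0.15)/0.014 − 1 = 9.1071 − 1 = 8.1071.
Since α/(α+β) = μ, α = 0.85·8.1071 = 6.89 and β = 0.15·8.1071 = 1.22.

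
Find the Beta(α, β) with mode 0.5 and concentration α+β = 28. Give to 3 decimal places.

Mode = (α−1)/(κ−2) with κ = α+β, so α−1 = 0.5·26 = 13.000.
α = 14.000; β = κ − α = 14.000.

α = 14.000, β = 14.000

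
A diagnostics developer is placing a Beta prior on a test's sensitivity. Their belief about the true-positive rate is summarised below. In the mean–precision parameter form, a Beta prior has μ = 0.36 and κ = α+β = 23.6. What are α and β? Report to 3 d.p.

α = μκ = 0.36×23.6 = 8.496 and β = (1−μ)κ = 0.64×23.6 = 15.104.

α = 8.496, β = 15.104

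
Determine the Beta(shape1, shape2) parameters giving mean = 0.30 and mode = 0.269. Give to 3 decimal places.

shape1 = 4.471, shape2 = 10.432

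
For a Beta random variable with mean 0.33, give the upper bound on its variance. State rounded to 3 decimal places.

0.221

Var = μ(1−μ)/(α+β+1), which approaches μ(1−μ) as α+β → 0.
So the supremum is μ(1−μ) = 0.33×0.67 = 0.221.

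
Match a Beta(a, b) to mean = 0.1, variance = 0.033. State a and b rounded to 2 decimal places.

a = 0.17, b = 1.55

By moment matching, a+b = μ(1−μ)/σ² − 1 = (0.1·0.9)/0.033 − 1 = 2.7273 − 1 = 1.7273.
Since a/(a+b) = μ, a = 0.1·1.7273 = 0.17 and b = 0.9·1.7273 = 1.55.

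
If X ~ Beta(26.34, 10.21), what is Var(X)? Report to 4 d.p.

α+β = 36.55 and αβ = 268.9314, so Var = αβ/[(α+β)²(α+β+1)] = 268.9314/50163.138875 = 0.0054.

0.0054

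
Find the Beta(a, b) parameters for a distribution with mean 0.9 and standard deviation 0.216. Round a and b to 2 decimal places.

a = 0.84, b = 0.09

Variance = 0.216² = 0.046656. The moment-matching identity a+b = μ(1−μ)/Var − 1 gives
a+b = 0.09/0.046656 − 1 = 0.9290, so a = μ·0.9290 = 0.84 and b = (1−μ)·0.9290 = 0.09.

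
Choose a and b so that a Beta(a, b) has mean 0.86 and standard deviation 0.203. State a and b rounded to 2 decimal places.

a = 1.65, b = 0.27

σ² = 0.203² = 0.041209.
With s = a+b, Var = μ(1−μ)/(s+1), so s+1 = (0.86×0.14)/0.041209 = 2.9217 and s = 1.9217.
a = μs = 1.65, b = (1−μ)s = 0.27.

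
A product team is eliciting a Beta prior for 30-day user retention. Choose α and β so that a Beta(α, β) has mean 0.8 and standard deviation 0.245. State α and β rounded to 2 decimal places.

First σ² = 0.060025. Setting α = μn, β = (1−μ)n with n = α+β,
μ(1−μ)/(n+1) = 0.060025 ⇒ n+1 = 0.16/0.060025 = 2.6656 ⇒ n = 1.6656.
Hence α = 0.8×1.6656 = 1.33, β = 0.2×1.6656 = 0.33.

α = 1.33, β = 0.33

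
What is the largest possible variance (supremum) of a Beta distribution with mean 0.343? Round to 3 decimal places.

For fixed mean μ the Beta variance is μ(1−μ)/(α+β+1), increasing as α+β decreases.
Its least upper bound (not attained) is μ(1−μ) = 0.343·0.657 = 0.225.

0.225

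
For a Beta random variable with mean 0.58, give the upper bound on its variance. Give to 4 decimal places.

0.2436

For fixed mean μ the Beta variance is μ(1−μ)/(α+β+1), increasing as α+β decreases.
Its least upper bound (not attained) is μ(1−μ) = 0.58·0.42 = 0.2436.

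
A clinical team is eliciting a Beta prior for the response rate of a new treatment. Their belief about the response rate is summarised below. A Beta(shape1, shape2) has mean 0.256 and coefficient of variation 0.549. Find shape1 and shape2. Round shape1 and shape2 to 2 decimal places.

shape1 = 2.21, shape2 = 6.43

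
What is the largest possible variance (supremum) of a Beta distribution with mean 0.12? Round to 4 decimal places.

0.1056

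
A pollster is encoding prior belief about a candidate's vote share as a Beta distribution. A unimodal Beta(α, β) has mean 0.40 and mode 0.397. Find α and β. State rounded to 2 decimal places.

α = 27.47, β = 41.20

With s = α+β: μ = α/s and mode = (α−1)/(s−2). Eliminating α = μs,
μs − 1 = m(s−2) ⇒ s(μ−m) = 1−2m ⇒ s = 0.206/0.003 = 68.6667.
So α = μs = 27.47, β = (1−μ)s = 41.20.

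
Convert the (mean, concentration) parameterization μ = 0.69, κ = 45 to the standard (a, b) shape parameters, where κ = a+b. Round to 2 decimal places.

a = μκ = 0.69×45 = 31.05 and b = (1−μ)κ = 0.31×45 = 13.95.

a = 31.05, b = 13.95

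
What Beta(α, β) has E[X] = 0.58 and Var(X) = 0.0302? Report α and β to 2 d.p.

α = 4.10, β = 2.97

Let s = α+β. The Beta variance is μ(1−μ)/(s+1).
So s+1 = μ(1−μ)/σ² = (0.58×0.42)/0.0302 = 0.2436/0.0302 = 8.0662, giving s = 7.0662.
Then α = μs = 0.58×7.0662 = 4.10 and β = (1−μ)s = 0.42×7.0662 = 2.97.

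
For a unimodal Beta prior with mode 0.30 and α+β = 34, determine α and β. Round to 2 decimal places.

α = 10.60, β = 23.40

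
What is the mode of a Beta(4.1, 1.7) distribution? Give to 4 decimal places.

0.8158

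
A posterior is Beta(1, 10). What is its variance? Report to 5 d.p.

0.00689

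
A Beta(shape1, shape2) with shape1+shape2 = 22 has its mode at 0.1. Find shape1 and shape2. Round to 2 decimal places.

Mode = (shape1−1)/(κ−2) with κ = shape1+shape2, so shape1−1 = 0.1·20 = 2.00.
shape1 = 3.00; shape2 = κ − shape1 = 19.00.

shape1 = 3.00, shape2 = 19.00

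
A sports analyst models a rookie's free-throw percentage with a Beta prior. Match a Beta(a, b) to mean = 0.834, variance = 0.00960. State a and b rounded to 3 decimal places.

Write ν = a+b; then a = μν and Var = μ(1−μ)/(ν+1).
ν = μ(1−μ)/Var − 1 = 0.138444/0.00960 − 1 = 13.4213.
a = 0.834·13.4213 = 11.193, b = 0.166·13.4213 = 2.228.

a = 11.193, b = 2.228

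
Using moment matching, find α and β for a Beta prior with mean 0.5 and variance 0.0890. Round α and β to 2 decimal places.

α = 0.90, β = 0.90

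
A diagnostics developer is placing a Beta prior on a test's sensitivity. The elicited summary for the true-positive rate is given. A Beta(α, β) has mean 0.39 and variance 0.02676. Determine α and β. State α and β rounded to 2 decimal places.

α = 3.08, β = 4.81

Write ν = α+β; then α = μν and Var = μ(1−μ)/(ν+1).
ν = μ(1−μ)/Var − 1 = 0.2379/0.02676 − 1 = 7.8901.
α = 0.39·7.8901 = 3.08, β = 0.61·7.8901 = 4.81.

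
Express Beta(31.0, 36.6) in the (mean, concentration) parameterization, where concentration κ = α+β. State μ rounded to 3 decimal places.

μ = 0.459, κ = 67.6

κ = α+β = 31.0+36.6 = 67.6; μ = α/κ = 31.0/67.6 = 0.459.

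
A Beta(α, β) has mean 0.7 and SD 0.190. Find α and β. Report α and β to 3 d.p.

α = 3.372, β = 1.445

First σ² = 0.036100. Setting α = μn, β = (1−μ)n with n = α+β,
μ(1−μ)/(n+1) = 0.036100 ⇒ n+1 = 0.21/0.036100 = 5.8172 ⇒ n = 4.8172.
Hence α = 0.7×4.8172 = 3.372, β = 0.3×4.8172 = 1.445.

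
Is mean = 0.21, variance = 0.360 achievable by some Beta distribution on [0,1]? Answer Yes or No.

No

The Beta variance bound is σ² < μ(1−μ).
Here μ(1−μ) = 0.21×0.79 = 0.1659, and 0.360 ≥ 0.1659.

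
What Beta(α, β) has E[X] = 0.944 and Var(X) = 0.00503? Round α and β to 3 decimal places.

α = 8.977, β = 0.533

Let s = α+β. The Beta variance is μ(1−μ)/(s+1).
So s+1 = μ(1−μ)/σ² = (0.944×0.056)/0.00503 = 0.052864/0.00503 = 10.5097, giving s = 9.5097.
Then α = μs = 0.944×9.5097 = 8.977 and β = (1−μ)s = 0.056×9.5097 = 0.533.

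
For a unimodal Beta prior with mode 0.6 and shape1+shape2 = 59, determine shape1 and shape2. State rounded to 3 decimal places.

shape1 = 35.200, shape2 = 23.800

Mode = (shape1−1)/(κ−2) with κ = shape1+shape2, so shape1−1 = 0.6·57 = 34.200.
shape1 = 35.200; shape2 = κ − shape1 = 23.800.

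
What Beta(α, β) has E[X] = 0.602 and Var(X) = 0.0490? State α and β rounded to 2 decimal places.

α = 2.34, β = 1.55

Let s = α+β. The Beta variance is μ(1−μ)/(s+1).
So s+1 = μ(1−μ)/σ² = (0.602×0.398)/0.0490 = 0.239596/0.0490 = 4.8897, giving s = 3.8897.
Then α = μs = 0.602×3.8897 = 2.34 and β = (1−μ)s = 0.398×3.8897 = 1.55.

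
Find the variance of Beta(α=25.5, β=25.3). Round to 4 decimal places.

0.0048

α+β = 50.8 and αβ = 645.15, so Var = αβ/[(α+β)²(α+β+1)] = 645.15/133677.152 = 0.0048.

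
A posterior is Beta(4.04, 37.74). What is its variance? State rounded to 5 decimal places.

0.00204

α+β = 41.78 and αβ = 152.4696, so Var = αβ/[(α+β)²(α+β+1)] = 152.4696/74675.416152 = 0.00204.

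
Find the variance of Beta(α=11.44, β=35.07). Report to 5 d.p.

Var = αβ/[(α+β)²(α+β+1)] = (11.44×35.07)/(46.51²×47.51) = 401.2008/102772.686551 = 0.00390.

0.00390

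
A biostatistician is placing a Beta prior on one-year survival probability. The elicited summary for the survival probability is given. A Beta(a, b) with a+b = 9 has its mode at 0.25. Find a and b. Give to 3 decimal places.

a = 2.750, b = 6.250

Since the density peak of Beta(a,b) is at (a−1)/(a+b−2),
a = 1 + 0.25(9−2) = 2.750 and b = 9 − 2.750 = 6.250.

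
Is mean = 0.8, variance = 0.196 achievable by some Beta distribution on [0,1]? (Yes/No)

For any Beta, Var(X) < E[X]·(1−E[X]).
Here μ(1−μ) = 0.8×0.2 = 0.16, and 0.196 ≥ 0.16.

No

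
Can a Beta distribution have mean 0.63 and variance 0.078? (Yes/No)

Yes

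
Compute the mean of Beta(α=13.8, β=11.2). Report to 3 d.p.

E[X] = α/(α+β) = 13.8/25.0 = 0.552.

0.552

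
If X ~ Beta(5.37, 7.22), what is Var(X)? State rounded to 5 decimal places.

0.01800

μ = 5.37/12.59 = 0.426529; Var = μ(1−μ)/(α+β+1) = 0.2446020/13.59 = 0.01800.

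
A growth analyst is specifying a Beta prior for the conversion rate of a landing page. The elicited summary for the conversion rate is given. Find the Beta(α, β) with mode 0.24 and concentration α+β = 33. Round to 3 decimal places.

α = 8.440, β = 24.560

Mode = (α−1)/(κ−2) with κ = α+β, so α−1 = 0.24·31 = 7.440.
α = 8.440; β = κ − α = 24.560.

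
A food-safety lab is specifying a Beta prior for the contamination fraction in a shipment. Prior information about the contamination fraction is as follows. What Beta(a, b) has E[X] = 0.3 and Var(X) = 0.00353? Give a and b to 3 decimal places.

By moment matching, a+b = μ(1−μ)/σ² − 1 = (0.3·0.7)/0.00353 − 1 = 59.4901 − 1 = 58.4901.
Since a/(a+b) = μ, a = 0.3·58.4901 = 17.547 and b = 0.7·58.4901 = 40.943.

a = 17.547, b = 40.943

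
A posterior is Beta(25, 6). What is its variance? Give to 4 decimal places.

0.0049

α+β = 31 and αβ = 150, so Var = αβ/[(α+β)²(α+β+1)] = 150/30752 = 0.0049.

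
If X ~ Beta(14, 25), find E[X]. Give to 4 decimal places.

E[X] = α/(α+β) = 14/39 = 0.3590.

0.3590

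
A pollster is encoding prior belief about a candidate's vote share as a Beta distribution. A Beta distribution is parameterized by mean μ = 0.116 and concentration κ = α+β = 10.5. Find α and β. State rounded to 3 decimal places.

Split κ in proportion μ : (1−μ): α = 0.116·10.5 = 1.218, β = 10.5 − 1.218 = 9.282.

α = 1.218, β = 9.282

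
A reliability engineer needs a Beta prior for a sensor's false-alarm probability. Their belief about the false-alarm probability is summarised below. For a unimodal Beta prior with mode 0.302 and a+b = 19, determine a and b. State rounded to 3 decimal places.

Mode = (a−1)/(κ−2) with κ = a+b, so a−1 = 0.302·17 = 5.134.
a = 6.134; b = κ − a = 12.866.

a = 6.134, b = 12.866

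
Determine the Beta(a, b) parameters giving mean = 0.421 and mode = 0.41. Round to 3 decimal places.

With s = a+b: μ = a/s and mode = (a−1)/(s−2). Eliminating a = μs,
μs − 1 = m(s−2) ⇒ s(μ−m) = 1−2m ⇒ s = 0.18/0.011 = 16.3636.
So a = μs = 6.889, b = (1−μ)s = 9.475.

a = 6.889, b = 9.475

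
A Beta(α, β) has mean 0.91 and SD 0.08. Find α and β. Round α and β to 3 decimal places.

σ² = 0.08² = 0.0064.
With s = α+β, Var = μ(1−μ)/(s+1), so s+1 = (0.91×0.09)/0.0064 = 12.7969 and s = 11.7969.
α = μs = 10.735, β = (1−μ)s = 1.062.

α = 10.735, β = 1.062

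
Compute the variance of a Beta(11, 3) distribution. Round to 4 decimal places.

μ = 11/14 = 0.785714; Var = μ(1−μ)/(α+β+1) = 0.1683673/15 = 0.0112.

0.0112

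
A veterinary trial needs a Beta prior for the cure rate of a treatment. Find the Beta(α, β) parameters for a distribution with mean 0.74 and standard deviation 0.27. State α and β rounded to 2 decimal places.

α = 1.21, β = 0.43

σ² = 0.27² = 0.0729.
With s = α+β, Var = μ(1−μ)/(s+1), so s+1 = (0.74×0.26)/0.0729 = 2.6392 and s = 1.6392.
α = μs = 1.21, β = (1−μ)s = 0.43.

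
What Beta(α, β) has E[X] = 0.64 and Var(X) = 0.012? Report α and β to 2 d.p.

α = 11.65, β = 6.55

By moment matching, α+β = μ(1−μ)/σ² − 1 = (0.64·0.36)/0.012 − 1 = 19.2000 − 1 = 18.2000.
Since α/(α+β) = μ, α = 0.64·18.2000 = 11.65 and β = 0.36·18.2000 = 6.55.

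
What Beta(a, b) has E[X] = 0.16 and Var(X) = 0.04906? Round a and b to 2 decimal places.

a = 0.28, b = 1.46

By moment matching, a+b = μ(1−μ)/σ² − 1 = (0.16·0.84)/0.04906 − 1 = 2.7395 − 1 = 1.7395.
Since a/(a+b) = μ, a = 0.16·1.7395 = 0.28 and b = 0.84·1.7395 = 1.46.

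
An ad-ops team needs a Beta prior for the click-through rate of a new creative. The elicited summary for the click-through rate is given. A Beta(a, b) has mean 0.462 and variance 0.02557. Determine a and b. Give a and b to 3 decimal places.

Write ν = a+b; then a = μν and Var = μ(1−μ)/(ν+1).
ν = μ(1−μ)/Var − 1 = 0.248556/0.02557 − 1 = 8.7206.
a = 0.462·8.7206 = 4.029, b = 0.538·8.7206 = 4.692.

a = 4.029, b = 4.692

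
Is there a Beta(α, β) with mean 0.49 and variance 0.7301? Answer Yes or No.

A Beta with mean μ has variance μ(1−μ)/(α+β+1) < μ(1−μ).
Here μ(1−μ) = 0.49×0.51 = 0.2499, and 0.7301 ≥ 0.2499.

No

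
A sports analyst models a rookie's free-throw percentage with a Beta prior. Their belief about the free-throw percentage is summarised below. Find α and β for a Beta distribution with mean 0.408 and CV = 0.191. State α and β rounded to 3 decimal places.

α = 15.820, β = 22.954

Var = (CV·μ)² = (0.191×0.408)² = 0.006073.
α+β = μ(1−μ)/Var − 1 = 0.241536/0.006073 − 1 = 38.7736.
Thus α = 0.408·38.7736 = 15.820 and β = 0.592·38.7736 = 22.954.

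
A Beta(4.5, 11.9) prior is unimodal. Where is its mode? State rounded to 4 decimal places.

The density x^(α−1)(1−x)^(β−1) is maximised at (α−1)/(α+β−2) = 3.5/14.4 = 0.2431.

0.2431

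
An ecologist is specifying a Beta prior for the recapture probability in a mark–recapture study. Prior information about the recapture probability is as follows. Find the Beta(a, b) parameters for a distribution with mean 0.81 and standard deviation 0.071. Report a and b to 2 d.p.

a = 23.92, b = 5.61

Variance = 0.071² = 0.005041. The moment-matching identity a+b = μ(1−μ)/Var − 1 gives
a+b = 0.1539/0.005041 − 1 = 29.5297, so a = μ·29.5297 = 23.92 and b = (1−μ)·29.5297 = 5.61.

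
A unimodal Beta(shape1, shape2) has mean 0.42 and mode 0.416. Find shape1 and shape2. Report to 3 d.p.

shape1 = 17.640, shape2 = 24.360

Let s = shape1+shape2. Mean gives shape1 = μs = 0.42s; mode gives (shape1−1)/(s−2) = 0.416.
Substituting: 0.42s − 1 = 0.416(s−2) = 0.416s − 0.832, so 0.004s = 0.168 and s = 42.0000.
Then shape1 = 0.42×42.0000 = 17.640 and shape2 = s−shape1 = 24.360.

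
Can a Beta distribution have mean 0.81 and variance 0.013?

Yes

A Beta with mean μ has variance μ(1−μ)/(α+β+1) < μ(1−μ).
Here μ(1−μ) = 0.81×0.19 = 0.1539, and 0.013 < 0.1539.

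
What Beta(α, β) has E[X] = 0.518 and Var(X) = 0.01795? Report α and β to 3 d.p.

α = 6.687, β = 6.222

Let s = α+β. The Beta variance is μ(1−μ)/(s+1).
So s+1 = μ(1−μ)/σ² = (0.518×0.482)/0.01795 = 0.249676/0.01795 = 13.9095, giving s = 12.9095.
Then α = μs = 0.518×12.9095 = 6.687 and β = (1−μ)s = 0.482×12.9095 = 6.222.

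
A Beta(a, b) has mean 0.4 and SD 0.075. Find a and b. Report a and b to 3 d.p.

a = 16.667, b = 25.000

Variance = 0.075² = 0.005625. The moment-matching identity a+b = μ(1−μ)/Var − 1 gives
a+b = 0.24/0.005625 − 1 = 41.6667, so a = μ·41.6667 = 16.667 and b = (1−μ)·41.6667 = 25.000.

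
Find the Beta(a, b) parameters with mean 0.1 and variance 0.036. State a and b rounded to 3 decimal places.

By moment matching, a+b = μ(1−μ)/σ² − 1 = (0.1·0.9)/0.036 − 1 = 2.5000 − 1 = 1.5000.
Since a/(a+b) = μ, a = 0.1·1.5000 = 0.150 and b = 0.9·1.5000 = 1.350.

a = 0.150, b = 1.350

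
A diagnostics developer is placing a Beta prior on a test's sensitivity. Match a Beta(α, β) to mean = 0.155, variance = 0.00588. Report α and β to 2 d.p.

α = 3.30, β = 17.98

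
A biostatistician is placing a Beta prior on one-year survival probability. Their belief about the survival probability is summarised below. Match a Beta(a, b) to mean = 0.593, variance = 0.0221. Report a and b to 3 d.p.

By moment matching, a+b = μ(1−μ)/σ² − 1 = (0.593·0.407)/0.0221 − 1 = 10.9209 − 1 = 9.9209.
Since a/(a+b) = μ, a = 0.593·9.9209 = 5.883 and b = 0.407·9.9209 = 4.038.

a = 5.883, b = 4.038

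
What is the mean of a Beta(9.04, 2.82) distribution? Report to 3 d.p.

E[X] = α/(α+β) = 9.04/11.86 = 0.762.

0.762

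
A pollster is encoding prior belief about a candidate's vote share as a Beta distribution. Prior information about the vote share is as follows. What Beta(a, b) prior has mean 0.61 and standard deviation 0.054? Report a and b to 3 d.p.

a = 49.156, b = 31.428

First σ² = 0.002916. Setting a = μn, b = (1−μ)n with n = a+b,
μ(1−μ)/(n+1) = 0.002916 ⇒ n+1 = 0.2379/0.002916 = 81.5844 ⇒ n = 80.5844.
Hence a = 0.61×80.5844 = 49.156, b = 0.39×80.5844 = 31.428.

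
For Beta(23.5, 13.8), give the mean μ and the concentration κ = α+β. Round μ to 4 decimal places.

μ = 0.6300, κ = 37.3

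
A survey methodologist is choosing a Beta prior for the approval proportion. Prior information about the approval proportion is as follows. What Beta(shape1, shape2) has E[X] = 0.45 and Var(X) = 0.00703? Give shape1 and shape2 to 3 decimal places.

shape1 = 15.393, shape2 = 18.813

Write ν = shape1+shape2; then shape1 = μν and Var = μ(1−μ)/(ν+1).
ν = μ(1−μ)/Var − 1 = 0.2475/0.00703 − 1 = 34.2063.
shape1 = 0.45·34.2063 = 15.393, shape2 = 0.55·34.2063 = 18.813.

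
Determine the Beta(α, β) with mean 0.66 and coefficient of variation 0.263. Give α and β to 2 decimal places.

α = 4.26, β = 2.19

σ = CV·μ = 0.263×0.66 = 0.17358, so σ² = 0.030130.
s+1 = μ(1−μ)/σ² = 0.2244/0.030130 = 7.4477, so s = α+β = 6.4477.
α = μs = 4.26, β = (1−μ)s = 2.19.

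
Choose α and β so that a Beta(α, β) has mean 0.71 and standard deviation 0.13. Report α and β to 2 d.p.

σ² = 0.13² = 0.0169.
With s = α+β, Var = μ(1−μ)/(s+1), so s+1 = (0.71×0.29)/0.0169 = 12.1834 and s = 11.1834.
α = μs = 7.94, β = (1−μ)s = 3.24.

α = 7.94, β = 3.24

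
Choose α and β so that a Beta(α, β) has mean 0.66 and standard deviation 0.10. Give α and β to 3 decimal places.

α = 14.150, β = 7.290

Variance = 0.10² = 0.0100. The moment-matching identity α+β = μ(1−μ)/Var − 1 gives
α+β = 0.2244/0.0100 − 1 = 21.4400, so α = μ·21.4400 = 14.150 and β = (1−μ)·21.4400 = 7.290.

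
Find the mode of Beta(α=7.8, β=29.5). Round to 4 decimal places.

The density x^(α−1)(1−x)^(β−1) is maximised at (α−1)/(α+β−2) = 6.8/35.3 = 0.1926.

0.1926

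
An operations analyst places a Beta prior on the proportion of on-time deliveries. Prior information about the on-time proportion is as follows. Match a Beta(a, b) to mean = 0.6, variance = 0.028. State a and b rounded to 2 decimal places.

a = 4.54, b = 3.03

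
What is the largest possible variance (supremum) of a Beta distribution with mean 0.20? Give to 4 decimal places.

Var = μ(1−μ)/(α+β+1), which approaches μ(1−μ) as α+β → 0.
So the supremum is μ(1−μ) = 0.20×0.80 = 0.1600.

0.1600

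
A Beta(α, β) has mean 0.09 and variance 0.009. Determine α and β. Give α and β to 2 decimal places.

α = 0.73, β = 7.37

Let s = α+β. The Beta variance is μ(1−μ)/(s+1).
So s+1 = μ(1−μ)/σ² = (0.09×0.91)/0.009 = 0.0819/0.009 = 9.1000, giving s = 8.1000.
Then α = μs = 0.09×8.1000 = 0.73 and β = (1−μ)s = 0.91×8.1000 = 7.37.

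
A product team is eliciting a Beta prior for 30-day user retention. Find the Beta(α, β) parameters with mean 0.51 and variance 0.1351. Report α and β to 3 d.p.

α = 0.433, β = 0.416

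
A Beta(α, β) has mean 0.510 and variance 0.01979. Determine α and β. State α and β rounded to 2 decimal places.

By moment matching, α+β = μ(1−μ)/σ² − 1 = (0.510·0.490)/0.01979 − 1 = 12.6276 − 1 = 11.6276.
Since α/(α+β) = μ, α = 0.510·11.6276 = 5.93 and β = 0.490·11.6276 = 5.70.

α = 5.93, β = 5.70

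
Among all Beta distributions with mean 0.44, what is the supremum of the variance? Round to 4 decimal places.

For fixed mean μ the Beta variance is μ(1−μ)/(α+β+1), increasing as α+β decreases.
Its least upper bound (not attained) is μ(1−μ) = 0.44·0.56 = 0.2464.

0.2464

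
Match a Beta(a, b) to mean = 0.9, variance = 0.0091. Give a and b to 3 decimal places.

By moment matching, a+b = μ(1−μ)/σ² − 1 = (0.9·0.1)/0.0091 − 1 = 9.8901 − 1 = 8.8901.
Since a/(a+b) = μ, a = 0.9·8.8901 = 8.001 and b = 0.1·8.8901 = 0.889.

a = 8.001, b = 0.889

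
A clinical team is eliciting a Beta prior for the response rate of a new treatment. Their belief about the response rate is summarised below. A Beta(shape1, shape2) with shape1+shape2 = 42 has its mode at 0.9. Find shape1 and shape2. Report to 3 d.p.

Mode = (shape1−1)/(κ−2) with κ = shape1+shape2, so shape1−1 = 0.9·40 = 36.000.
shape1 = 37.000; shape2 = κ − shape1 = 5.000.

shape1 = 37.000, shape2 = 5.000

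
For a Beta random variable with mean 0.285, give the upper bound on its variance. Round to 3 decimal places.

0.204

For fixed mean μ the Beta variance is μ(1−μ)/(α+β+1), increasing as α+β decreases.
Its least upper bound (not attained) is μ(1−μ) = 0.285·0.715 = 0.204.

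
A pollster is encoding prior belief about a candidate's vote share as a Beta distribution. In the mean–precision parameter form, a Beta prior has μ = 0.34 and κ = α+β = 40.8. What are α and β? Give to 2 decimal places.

α = 13.87, β = 26.93

α = μκ = 0.34×40.8 = 13.87 and β = (1−μ)κ = 0.66×40.8 = 26.93.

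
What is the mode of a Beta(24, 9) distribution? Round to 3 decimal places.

0.742

With α,β > 1, mode = (α−1)/(α+β−2) = 23/31 = 0.742.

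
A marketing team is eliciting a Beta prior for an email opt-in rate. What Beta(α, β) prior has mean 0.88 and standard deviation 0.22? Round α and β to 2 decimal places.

σ² = 0.22² = 0.0484.
With s = α+β, Var = μ(1−μ)/(s+1), so s+1 = (0.88×0.12)/0.0484 = 2.1818 and s = 1.1818.
α = μs = 1.04, β = (1−μ)s = 0.14.

α = 1.04, β = 0.14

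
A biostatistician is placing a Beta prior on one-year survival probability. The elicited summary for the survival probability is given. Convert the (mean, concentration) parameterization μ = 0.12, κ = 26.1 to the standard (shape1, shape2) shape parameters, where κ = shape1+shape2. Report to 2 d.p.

Split κ in proportion μ : (1−μ): shape1 = 0.12·26.1 = 3.13, shape2 = 26.1 − 3.13 = 22.97.

shape1 = 3.13, shape2 = 22.97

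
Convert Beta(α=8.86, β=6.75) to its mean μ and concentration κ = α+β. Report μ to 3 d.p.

κ = α+β = 8.86+6.75 = 15.61; μ = α/κ = 8.86/15.61 = 0.568.

μ = 0.568, κ = 15.61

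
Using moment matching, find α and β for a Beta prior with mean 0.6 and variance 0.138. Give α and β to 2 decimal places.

Write ν = α+β; then α = μν and Var = μ(1−μ)/(ν+1).
ν = μ(1−μ)/Var − 1 = 0.24/0.138 − 1 = 0.7391.
α = 0.6·0.7391 = 0.44, β = 0.4·0.7391 = 0.30.

α = 0.44, β = 0.30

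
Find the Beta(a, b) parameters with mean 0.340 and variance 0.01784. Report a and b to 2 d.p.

By moment matching, a+b = μ(1−μ)/σ² − 1 = (0.340·0.660)/0.01784 − 1 = 12.5785 − 1 = 11.5785.
Since a/(a+b) = μ, a = 0.340·11.5785 = 3.94 and b = 0.660·11.5785 = 7.64.

a = 3.94, b = 7.64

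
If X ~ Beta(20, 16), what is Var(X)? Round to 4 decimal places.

0.0067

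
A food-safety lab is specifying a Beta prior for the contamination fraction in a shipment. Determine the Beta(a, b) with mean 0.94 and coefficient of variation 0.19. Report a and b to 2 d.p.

a = 0.72, b = 0.05

Var = (CV·μ)² = (0.19×0.94)² = 0.031898.
a+b = μ(1−μ)/Var − 1 = 0.0564/0.031898 − 1 = 0.7681.
Thus a = 0.94·0.7681 = 0.72 and b = 0.06·0.7681 = 0.05.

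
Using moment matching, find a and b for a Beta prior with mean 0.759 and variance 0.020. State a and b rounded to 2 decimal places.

a = 6.18, b = 1.96

By moment matching, a+b = μ(1−μ)/σ² − 1 = (0.759·0.241)/0.020 − 1 = 9.1459 − 1 = 8.1459.
Since a/(a+b) = μ, a = 0.759·8.1459 = 6.18 and b = 0.241·8.1459 = 1.96.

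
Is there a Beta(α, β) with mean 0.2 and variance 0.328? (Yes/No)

No

For any Beta, Var(X) < E[X]·(1−E[X]).
Here μ(1−μ) = 0.2×0.8 = 0.16, and 0.328 ≥ 0.16.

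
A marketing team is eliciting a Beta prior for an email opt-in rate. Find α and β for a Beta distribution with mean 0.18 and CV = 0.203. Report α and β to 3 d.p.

α = 19.719, β = 89.829

Var = (CV·μ)² = (0.203×0.18)² = 0.001335.
α+β = μ(1−μ)/Var − 1 = 0.1476/0.001335 − 1 = 109.5476.
Thus α = 0.18·109.5476 = 19.719 and β = 0.82·109.5476 = 89.829.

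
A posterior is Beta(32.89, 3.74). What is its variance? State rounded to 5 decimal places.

0.00244

α+β = 36.63 and αβ = 123.0086, so Var = αβ/[(α+β)²(α+β+1)] = 123.0086/50490.312147 = 0.00244.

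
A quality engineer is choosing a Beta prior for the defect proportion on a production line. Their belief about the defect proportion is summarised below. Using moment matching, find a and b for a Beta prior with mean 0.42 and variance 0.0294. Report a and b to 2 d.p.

a = 3.06, b = 4.23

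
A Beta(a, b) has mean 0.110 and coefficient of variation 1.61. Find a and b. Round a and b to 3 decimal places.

σ = CV·μ = 1.61×0.110 = 0.17710, so σ² = 0.031364.
s+1 = μ(1−μ)/σ² = 0.097900/0.031364 = 3.1214, so s = a+b = 2.1214.
a = μs = 0.233, b = (1−μ)s = 1.888.

a = 0.233, b = 1.888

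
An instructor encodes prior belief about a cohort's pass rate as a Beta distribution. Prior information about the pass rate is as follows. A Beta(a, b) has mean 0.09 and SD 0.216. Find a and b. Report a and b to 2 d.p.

a = 0.07, b = 0.69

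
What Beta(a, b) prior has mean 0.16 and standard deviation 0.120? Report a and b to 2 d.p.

Variance = 0.120² = 0.014400. The moment-matching identity a+b = μ(1−μ)/Var − 1 gives
a+b = 0.1344/0.014400 − 1 = 8.3333, so a = μ·8.3333 = 1.33 and b = (1−μ)·8.3333 = 7.00.

a = 1.33, b = 7.00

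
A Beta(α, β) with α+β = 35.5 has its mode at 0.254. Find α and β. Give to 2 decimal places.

α = 9.51, β = 25.99

Since the density peak of Beta(α,β) is at (α−1)/(α+β−2),
α = 1 + 0.254(35.5−2) = 9.51 and β = 35.5 − 9.51 = 25.99.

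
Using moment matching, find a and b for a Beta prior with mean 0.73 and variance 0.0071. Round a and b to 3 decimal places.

a = 19.535, b = 7.225

Let s = a+b. The Beta variance is μ(1−μ)/(s+1).
So s+1 = μ(1−μ)/σ² = (0.73×0.27)/0.0071 = 0.1971/0.0071 = 27.7606, giving s = 26.7606.
Then a = μs = 0.73×26.7606 = 19.535 and b = (1−μ)s = 0.27×26.7606 = 7.225.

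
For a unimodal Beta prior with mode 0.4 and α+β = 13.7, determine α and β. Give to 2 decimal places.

α = 5.68, β = 8.02

Mode = (α−1)/(κ−2) with κ = α+β, so α−1 = 0.4·11.7 = 4.68.
α = 5.68; β = κ − α = 8.02.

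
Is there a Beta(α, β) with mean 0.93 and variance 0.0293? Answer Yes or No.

Yes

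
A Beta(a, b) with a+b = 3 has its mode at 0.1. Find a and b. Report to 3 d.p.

Mode = (a−1)/(κ−2) with κ = a+b, so a−1 = 0.1·1 = 0.100.
a = 1.100; b = κ − a = 1.900.

a = 1.100, b = 1.900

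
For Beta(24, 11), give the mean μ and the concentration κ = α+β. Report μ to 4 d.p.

κ = α+β = 24+11 = 35; μ = α/κ = 24/35 = 0.6857.

μ = 0.6857, κ = 35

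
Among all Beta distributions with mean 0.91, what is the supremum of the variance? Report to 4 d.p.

For fixed mean μ the Beta variance is μ(1−μ)/(α+β+1), increasing as α+β decreases.
Its least upper bound (not attained) is μ(1−μ) = 0.91·0.09 = 0.0819.

0.0819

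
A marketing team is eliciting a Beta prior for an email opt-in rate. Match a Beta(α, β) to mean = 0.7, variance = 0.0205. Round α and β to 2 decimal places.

α = 6.47, β = 2.77

Let s = α+β. The Beta variance is μ(1−μ)/(s+1).
So s+1 = μ(1−μ)/σ² = (0.7×0.3)/0.0205 = 0.21/0.0205 = 10.2439, giving s = 9.2439.
Then α = μs = 0.7×9.2439 = 6.47 and β = (1−μ)s = 0.3×9.2439 = 2.77.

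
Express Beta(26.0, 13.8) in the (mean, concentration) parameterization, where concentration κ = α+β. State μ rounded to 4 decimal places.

μ = 0.6533, κ = 39.8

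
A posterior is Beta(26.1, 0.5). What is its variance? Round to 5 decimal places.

Var = αβ/[(α+β)²(α+β+1)] = (26.1×0.5)/(26.6²×27.6) = 13.05/19528.656 = 0.00067.

0.00067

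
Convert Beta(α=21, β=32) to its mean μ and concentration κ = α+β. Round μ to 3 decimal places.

κ = α+β = 21+32 = 53; μ = α/κ = 21/53 = 0.396.

μ = 0.396, κ = 53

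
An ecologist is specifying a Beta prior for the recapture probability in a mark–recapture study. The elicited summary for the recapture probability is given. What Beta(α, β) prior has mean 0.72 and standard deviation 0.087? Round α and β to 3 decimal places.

σ² = 0.087² = 0.007569.
With s = α+β, Var = μ(1−μ)/(s+1), so s+1 = (0.72×0.28)/0.007569 = 26.6350 and s = 25.6350.
α = μs = 18.457, β = (1−μ)s = 7.178.

α = 18.457, β = 7.178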